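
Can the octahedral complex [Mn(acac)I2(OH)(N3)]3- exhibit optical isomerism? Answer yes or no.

yes

In an octahedral complex each vertex has one trans partner and four cis neighbours.
Each acac is bidentate and must span two cis positions.
There are 4 geometric isomers: I trans; I cis (3 arrangements, 2 chiral).
Of these, 2 lack any improper symmetry element and so occur as enantiomeric pairs, giving 4 + 2 = 6 stereoisomers in total.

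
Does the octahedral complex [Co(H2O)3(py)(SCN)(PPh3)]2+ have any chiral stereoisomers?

yes

The six octahedral sites form three mutually perpendicular trans pairs.
Working through the distinct placements yields 4 geometric isomers: H2O mer (3 arrangements); H2O fac (chiral).
One of these lacks any improper symmetry element and so occurs as an enantiomeric pair, giving 4 + 1 = 5 stereoisomers in total.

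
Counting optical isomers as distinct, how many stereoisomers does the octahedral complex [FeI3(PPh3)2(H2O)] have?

The six octahedral sites form three mutually perpendicular trans pairs.
The distinct arrangements are (3 in all): I mer, PPh3 trans; I fac, PPh3 cis; I mer, PPh3 cis.
Each arrangement has an internal mirror plane or centre of symmetry, so none is chiral.

3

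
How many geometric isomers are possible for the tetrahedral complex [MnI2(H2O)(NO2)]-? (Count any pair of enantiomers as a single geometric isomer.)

1

All four vertices of a tetrahedron are equivalent and mutually adjacent, so cis/trans isomerism cannot arise.
Only one geometric arrangement is possible.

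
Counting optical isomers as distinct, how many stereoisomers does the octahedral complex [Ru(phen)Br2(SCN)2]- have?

An octahedron has six vertices in three trans pairs; every non-trans pair is cis.
Each phen is bidentate and must span two cis positions.
Working through the distinct placements yields 3 geometric isomers: Br trans, SCN cis; Br cis, SCN cis (chiral); Br cis, SCN trans.
One of these lacks any improper symmetry element and so occurs as an enantiomeric pair, giving 3 + 1 = 4 stereoisomers in total.

4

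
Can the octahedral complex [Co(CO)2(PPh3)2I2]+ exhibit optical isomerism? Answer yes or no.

yes

In an octahedral complex each vertex has one trans partner and four cis neighbours.
Working through the distinct placements yields 5 geometric isomers: CO trans, PPh3 trans, I trans; CO trans, PPh3 cis, I cis; CO cis, PPh3 trans, I cis; CO cis, PPh3 cis, I cis (chiral); CO cis, PPh3 cis, I trans.
One of these lacks any improper symmetry element and so occurs as an enantiomeric pair, giving 5 + 1 = 6 stereoisomers in total.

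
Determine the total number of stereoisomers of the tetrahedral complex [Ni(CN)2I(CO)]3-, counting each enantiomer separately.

In a tetrahedral complex all four positions are equivalent and every pair of ligands is adjacent — there is no cis/trans distinction.
Only one geometric arrangement is possible.

1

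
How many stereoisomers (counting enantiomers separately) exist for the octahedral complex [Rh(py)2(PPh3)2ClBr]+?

8

An octahedron has six vertices in three trans pairs; every non-trans pair is cis.
There are 6 geometric isomers: py trans, PPh3 trans; py cis, PPh3 cis (3 arrangements, 2 chiral); py trans, PPh3 cis; py cis, PPh3 trans.
Of these, 2 lack any improper symmetry element and so occur as enantiomeric pairs, giving 6 + 2 = 8 stereoisomers in total.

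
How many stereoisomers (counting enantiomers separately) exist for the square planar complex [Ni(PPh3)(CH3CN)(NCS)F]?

3

A square has two trans pairs of vertices; adjacent vertices are cis.
Systematic placement gives 3 geometric isomers: (CH3CN/NCS trans, F/PPh3 trans); (CH3CN/PPh3 trans, F/NCS trans); (CH3CN/F trans, NCS/PPh3 trans).
Each arrangement has an internal mirror plane or centre of symmetry, so none is chiral.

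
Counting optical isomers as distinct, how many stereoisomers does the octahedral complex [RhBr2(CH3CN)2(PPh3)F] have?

8

An octahedron has six vertices in three trans pairs; every non-trans pair is cis.
The distinct arrangements are (6 in all): Br trans, CH3CN trans; Br trans, CH3CN cis; Br cis, CH3CN cis (3 arrangements, 2 chiral); Br cis, CH3CN trans.
Of these, 2 lack any improper symmetry element and so occur as enantiomeric pairs, giving 6 + 2 = 8 stereoisomers in total.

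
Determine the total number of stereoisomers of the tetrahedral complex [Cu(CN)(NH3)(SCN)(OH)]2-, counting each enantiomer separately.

All four vertices of a tetrahedron are equivalent and mutually adjacent, so cis/trans isomerism cannot arise.
Only one geometric arrangement is possible; it has no improper symmetry element, so it exists as a pair of enantiomers (2 stereoisomers).

2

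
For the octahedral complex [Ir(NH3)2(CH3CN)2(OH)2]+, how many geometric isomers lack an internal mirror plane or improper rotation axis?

1

The six octahedral sites form three mutually perpendicular trans pairs.
The distinct arrangements are (5 in all): NH3 trans, CH3CN trans, OH trans; NH3 cis, CH3CN trans, OH cis; NH3 cis, CH3CN cis, OH trans; NH3 cis, CH3CN cis, OH cis (chiral); NH3 trans, CH3CN cis, OH cis.
One of these lacks any improper symmetry element and so occurs as an enantiomeric pair, giving 5 + 1 = 6 stereoisomers in total.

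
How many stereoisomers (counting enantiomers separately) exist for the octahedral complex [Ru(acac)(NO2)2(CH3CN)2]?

Each acac is bidentate and must span two cis positions.
The distinct arrangements are (3 in all): NO2 cis, CH3CN trans; NO2 cis, CH3CN cis (chiral); NO2 trans, CH3CN cis.
One of these lacks any improper symmetry element and so occurs as an enantiomeric pair, giving 3 + 1 = 4 stereoisomers in total.

4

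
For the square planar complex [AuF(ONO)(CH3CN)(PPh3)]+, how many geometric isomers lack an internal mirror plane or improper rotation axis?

In a square planar complex each vertex has one trans partner and two cis neighbours.
The distinct arrangements are (3 in all): (CH3CN/ONO trans, F/PPh3 trans); (CH3CN/PPh3 trans, F/ONO trans); (CH3CN/F trans, ONO/PPh3 trans).
Each arrangement has an internal mirror plane or centre of symmetry, so none is chiral.

0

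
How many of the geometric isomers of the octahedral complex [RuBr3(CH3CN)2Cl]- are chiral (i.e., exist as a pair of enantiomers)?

In an octahedral complex each vertex has one trans partner and four cis neighbours.
There are 3 geometric isomers: Br mer, CH3CN cis; Br mer, CH3CN trans; Br fac, CH3CN cis.
Each arrangement has an internal mirror plane or centre of symmetry, so none is chiral.

0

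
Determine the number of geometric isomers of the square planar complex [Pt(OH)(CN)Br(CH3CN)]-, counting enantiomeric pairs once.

3

A square has two trans pairs of vertices; adjacent vertices are cis.
There are 3 geometric isomers: (Br/CN trans, CH3CN/OH trans); (Br/OH trans, CH3CN/CN trans); (Br/CH3CN trans, CN/OH trans).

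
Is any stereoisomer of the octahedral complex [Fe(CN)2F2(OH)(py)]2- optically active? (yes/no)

yes

Working through the distinct placements yields 6 geometric isomers: CN trans, F trans; CN trans, F cis; CN cis, F cis (3 arrangements, 2 chiral); CN cis, F trans.
Of these, 2 lack any improper symmetry element and so occur as enantiomeric pairs, giving 6 + 2 = 8 stereoisomers in total.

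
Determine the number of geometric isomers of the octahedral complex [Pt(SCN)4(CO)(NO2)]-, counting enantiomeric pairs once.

2

In an octahedral complex each vertex has one trans partner and four cis neighbours.
Working through the distinct placements yields 2 geometric isomers: CO and NO2 mutually trans; CO and NO2 mutually cis.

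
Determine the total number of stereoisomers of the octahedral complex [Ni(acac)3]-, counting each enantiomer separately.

An octahedron has six vertices in three trans pairs; every non-trans pair is cis.
Each acac is bidentate and must span two cis positions.
Only one geometric arrangement is possible; it has no improper symmetry element, so it exists as a pair of enantiomers (2 stereoisomers).

2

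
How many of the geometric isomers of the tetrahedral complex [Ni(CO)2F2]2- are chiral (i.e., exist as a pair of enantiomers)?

0

Only one geometric arrangement is possible.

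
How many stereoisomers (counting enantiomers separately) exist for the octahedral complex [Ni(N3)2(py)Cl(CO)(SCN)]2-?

Exhaustive case analysis gives 9 geometric isomers.
Of these, 6 lack any improper symmetry element and so occur as enantiomeric pairs, giving 9 + 6 = 15 stereoisomers in total.

15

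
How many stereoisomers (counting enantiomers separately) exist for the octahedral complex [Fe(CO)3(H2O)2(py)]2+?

3

In an octahedral complex each vertex has one trans partner and four cis neighbours.
There are 3 geometric isomers: CO mer, H2O cis; CO mer, H2O trans; CO fac, H2O cis.
Each arrangement has an internal mirror plane or centre of symmetry, so none is chiral.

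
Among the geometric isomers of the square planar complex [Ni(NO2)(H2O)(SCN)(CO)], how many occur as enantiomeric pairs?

A square has two trans pairs of vertices; adjacent vertices are cis.
Systematic placement gives 3 geometric isomers: (CO/NO2 trans, H2O/SCN trans); (CO/SCN trans, H2O/NO2 trans); (CO/H2O trans, NO2/SCN trans).
Each arrangement has an internal mirror plane or centre of symmetry, so none is chiral.

0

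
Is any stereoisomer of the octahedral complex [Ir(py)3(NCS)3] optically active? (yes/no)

no

Systematic placement gives 2 geometric isomers: py mer; py fac.
Each arrangement has an internal mirror plane or centre of symmetry, so none is chiral.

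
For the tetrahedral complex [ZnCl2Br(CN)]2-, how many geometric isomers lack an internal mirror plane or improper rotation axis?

0

Only one geometric arrangement is possible.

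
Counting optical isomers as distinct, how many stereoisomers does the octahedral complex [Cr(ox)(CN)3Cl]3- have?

2

In an octahedral complex each vertex has one trans partner and four cis neighbours.
Each ox is bidentate and must span two cis positions.
The distinct arrangements are (2 in all): CN mer; CN fac.
Each arrangement has an internal mirror plane or centre of symmetry, so none is chiral.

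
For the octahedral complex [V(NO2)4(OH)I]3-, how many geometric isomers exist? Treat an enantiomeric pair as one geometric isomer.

2

An octahedron has six vertices in three trans pairs; every non-trans pair is cis.
Working through the distinct placements yields 2 geometric isomers: OH and I mutually cis; OH and I mutually trans.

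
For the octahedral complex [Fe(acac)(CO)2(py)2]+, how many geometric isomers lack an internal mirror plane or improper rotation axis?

In an octahedral complex each vertex has one trans partner and four cis neighbours.
Each acac is bidentate and must span two cis positions.
There are 3 geometric isomers: CO trans, py cis; CO cis, py trans; CO cis, py cis (chiral).
One of these lacks any improper symmetry element and so occurs as an enantiomeric pair, giving 3 + 1 = 4 stereoisomers in total.

1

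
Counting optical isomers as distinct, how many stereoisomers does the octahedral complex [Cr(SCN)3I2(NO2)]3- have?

3

An octahedron has six vertices in three trans pairs; every non-trans pair is cis.
Working through the distinct placements yields 3 geometric isomers: SCN mer, I trans; SCN mer, I cis; SCN fac, I cis.
Each arrangement has an internal mirror plane or centre of symmetry, so none is chiral.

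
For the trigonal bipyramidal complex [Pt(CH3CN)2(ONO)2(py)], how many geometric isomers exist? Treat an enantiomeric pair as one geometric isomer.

5

A trigonal bipyramid has two axial and three equatorial sites, which are chemically inequivalent.
Systematic enumeration (placing each ligand type in turn and discarding arrangements equivalent by rotation or reflection) gives 5 geometric isomers.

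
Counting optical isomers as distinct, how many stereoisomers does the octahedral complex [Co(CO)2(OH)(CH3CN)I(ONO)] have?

Placing the ligands in turn and identifying arrangements related by rotation or reflection leaves 9 distinct geometric isomers.
Of these, 6 lack any improper symmetry element and so occur as enantiomeric pairs, giving 9 + 6 = 15 stereoisomers in total.

15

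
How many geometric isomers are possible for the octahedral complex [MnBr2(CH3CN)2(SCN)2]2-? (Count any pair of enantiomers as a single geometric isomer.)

An octahedron has six vertices in three trans pairs; every non-trans pair is cis.
Working through the distinct placements yields 5 geometric isomers: Br trans, CH3CN trans, SCN trans; Br trans, CH3CN cis, SCN cis; Br cis, CH3CN cis, SCN trans; Br cis, CH3CN cis, SCN cis (chiral); Br cis, CH3CN trans, SCN cis.

5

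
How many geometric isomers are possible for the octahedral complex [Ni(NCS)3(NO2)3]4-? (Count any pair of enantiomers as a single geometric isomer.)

2

In an octahedral complex each vertex has one trans partner and four cis neighbours.
The distinct arrangements are (2 in all): NCS mer; NCS fac.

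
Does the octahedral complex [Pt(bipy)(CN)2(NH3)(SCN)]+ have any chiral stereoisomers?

The six octahedral sites form three mutually perpendicular trans pairs.
Each bipy is bidentate and must span two cis positions.
Working through the distinct placements yields 4 geometric isomers: CN trans; CN cis (3 arrangements, 2 chiral).
Of these, 2 lack any improper symmetry element and so occur as enantiomeric pairs, giving 4 + 2 = 6 stereoisomers in total.

yes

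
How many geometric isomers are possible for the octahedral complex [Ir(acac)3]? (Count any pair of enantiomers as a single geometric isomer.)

1

Each acac is bidentate and must span two cis positions.
Only one geometric arrangement is possible; it has no improper symmetry element, so it exists as a pair of enantiomers (2 stereoisomers).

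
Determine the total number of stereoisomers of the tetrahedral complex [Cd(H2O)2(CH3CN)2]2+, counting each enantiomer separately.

1

Only one geometric arrangement is possible.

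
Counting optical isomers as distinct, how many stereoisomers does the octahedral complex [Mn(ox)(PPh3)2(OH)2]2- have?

4

In an octahedral complex each vertex has one trans partner and four cis neighbours.
Each ox is bidentate and must span two cis positions.
Systematic placement gives 3 geometric isomers: PPh3 cis, OH trans; PPh3 cis, OH cis (chiral); PPh3 trans, OH cis.
One of these lacks any improper symmetry element and so occurs as an enantiomeric pair, giving 3 + 1 = 4 stereoisomers in total.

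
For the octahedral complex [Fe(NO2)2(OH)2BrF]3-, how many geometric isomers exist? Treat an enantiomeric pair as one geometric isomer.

An octahedron has six vertices in three trans pairs; every non-trans pair is cis.
There are 6 geometric isomers: NO2 trans, OH trans; NO2 cis, OH cis (3 arrangements, 2 chiral); NO2 cis, OH trans; NO2 trans, OH cis.

6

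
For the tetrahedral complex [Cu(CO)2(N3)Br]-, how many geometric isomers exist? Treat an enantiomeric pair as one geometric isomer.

All four vertices of a tetrahedron are equivalent and mutually adjacent, so cis/trans isomerism cannot arise.
Only one geometric arrangement is possible.

1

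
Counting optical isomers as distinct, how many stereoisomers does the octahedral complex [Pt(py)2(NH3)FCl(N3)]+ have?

15

An octahedron has six vertices in three trans pairs; every non-trans pair is cis.
Exhaustive case analysis gives 9 geometric isomers.
Of these, 6 lack any improper symmetry element and so occur as enantiomeric pairs, giving 9 + 6 = 15 stereoisomers in total.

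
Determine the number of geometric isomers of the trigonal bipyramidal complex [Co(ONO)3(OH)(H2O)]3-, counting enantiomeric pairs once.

4

Working through the distinct placements yields 4 geometric isomers: OH axial, H2O axial; OH equatorial, H2O axial; OH axial, H2O equatorial; OH equatorial, H2O equatorial.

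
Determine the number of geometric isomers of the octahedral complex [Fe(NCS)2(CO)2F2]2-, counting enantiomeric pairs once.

Working through the distinct placements yields 5 geometric isomers: NCS trans, CO trans, F trans; NCS cis, CO trans, F cis; NCS trans, CO cis, F cis; NCS cis, CO cis, F cis (chiral); NCS cis, CO cis, F trans.

5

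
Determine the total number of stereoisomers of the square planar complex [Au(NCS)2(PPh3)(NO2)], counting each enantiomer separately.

2

A square has two trans pairs of vertices; adjacent vertices are cis.
The distinct arrangements are (2 in all): NCS cis; NCS trans.
Each arrangement has an internal mirror plane or centre of symmetry, so none is chiral.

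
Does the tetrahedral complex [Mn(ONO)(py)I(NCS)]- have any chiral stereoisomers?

yes

In a tetrahedral complex all four positions are equivalent and every pair of ligands is adjacent — there is no cis/trans distinction.
Only one geometric arrangement is possible; it has no improper symmetry element, so it exists as a pair of enantiomers (2 stereoisomers).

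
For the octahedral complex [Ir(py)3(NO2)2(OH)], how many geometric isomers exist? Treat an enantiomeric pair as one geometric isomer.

3

The distinct arrangements are (3 in all): py mer, NO2 trans; py mer, NO2 cis; py fac, NO2 cis.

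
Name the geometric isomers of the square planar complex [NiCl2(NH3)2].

In a square planar complex each vertex has one trans partner and two cis neighbours.
There are 2 geometric isomers: Cl cis; Cl trans.

cis and trans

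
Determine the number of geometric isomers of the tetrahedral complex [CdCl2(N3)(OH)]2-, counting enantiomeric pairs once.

In a tetrahedral complex all four positions are equivalent and every pair of ligands is adjacent — there is no cis/trans distinction.
Only one geometric arrangement is possible.

1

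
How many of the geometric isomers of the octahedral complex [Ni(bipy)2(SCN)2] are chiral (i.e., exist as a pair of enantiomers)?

1

The six octahedral sites form three mutually perpendicular trans pairs.
Each bipy is bidentate and must span two cis positions.
The distinct arrangements are (2 in all): SCN trans; SCN cis (chiral).
One of these lacks any improper symmetry element and so occurs as an enantiomeric pair, giving 2 + 1 = 3 stereoisomers in total.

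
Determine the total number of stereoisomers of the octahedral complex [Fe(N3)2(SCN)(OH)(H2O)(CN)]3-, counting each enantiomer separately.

15

In an octahedral complex each vertex has one trans partner and four cis neighbours.
Systematic enumeration (placing each ligand type in turn and discarding arrangements equivalent by rotation or reflection) gives 9 geometric isomers.
Of these, 6 lack any improper symmetry element and so occur as enantiomeric pairs, giving 9 + 6 = 15 stereoisomers in total.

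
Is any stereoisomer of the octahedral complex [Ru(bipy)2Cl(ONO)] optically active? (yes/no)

Each bipy is bidentate and must span two cis positions.
Systematic placement gives 2 geometric isomers: Cl and ONO mutually trans; Cl and ONO mutually cis (chiral).
One of these lacks any improper symmetry element and so occurs as an enantiomeric pair, giving 2 + 1 = 3 stereoisomers in total.

yes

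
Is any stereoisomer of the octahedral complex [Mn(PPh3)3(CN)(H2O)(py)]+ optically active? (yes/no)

There are 4 geometric isomers: PPh3 mer (3 arrangements); PPh3 fac (chiral).
One of these lacks any improper symmetry element and so occurs as an enantiomeric pair, giving 4 + 1 = 5 stereoisomers in total.

yes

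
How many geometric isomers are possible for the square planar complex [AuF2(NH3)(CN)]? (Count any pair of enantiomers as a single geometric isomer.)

Systematic placement gives 2 geometric isomers: F cis; F trans.

2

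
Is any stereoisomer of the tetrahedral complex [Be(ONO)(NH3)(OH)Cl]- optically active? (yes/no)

yes

All four vertices of a tetrahedron are equivalent and mutually adjacent, so cis/trans isomerism cannot arise.
Only one geometric arrangement is possible; it has no improper symmetry element, so it exists as a pair of enantiomers (2 stereoisomers).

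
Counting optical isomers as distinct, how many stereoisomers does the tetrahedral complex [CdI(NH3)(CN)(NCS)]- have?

2

All four vertices of a tetrahedron are equivalent and mutually adjacent, so cis/trans isomerism cannot arise.
Only one geometric arrangement is possible; it has no improper symmetry element, so it exists as a pair of enantiomers (2 stereoisomers).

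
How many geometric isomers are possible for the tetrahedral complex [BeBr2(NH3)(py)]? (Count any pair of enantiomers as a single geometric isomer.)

1

Only one geometric arrangement is possible.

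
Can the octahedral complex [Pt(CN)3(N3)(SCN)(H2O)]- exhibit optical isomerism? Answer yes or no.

yes

The six octahedral sites form three mutually perpendicular trans pairs.
The distinct arrangements are (4 in all): CN mer (3 arrangements); CN fac (chiral).
One of these lacks any improper symmetry element and so occurs as an enantiomeric pair, giving 4 + 1 = 5 stereoisomers in total.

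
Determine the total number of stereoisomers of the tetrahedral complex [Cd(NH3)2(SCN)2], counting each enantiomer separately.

In a tetrahedral complex all four positions are equivalent and every pair of ligands is adjacent — there is no cis/trans distinction.
Only one geometric arrangement is possible.

1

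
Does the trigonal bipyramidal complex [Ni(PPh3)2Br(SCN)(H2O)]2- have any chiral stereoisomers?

Exhaustive case analysis gives 7 geometric isomers.
Of these, 3 lack any improper symmetry element and so occur as enantiomeric pairs, giving 7 + 3 = 10 stereoisomers in total.

yes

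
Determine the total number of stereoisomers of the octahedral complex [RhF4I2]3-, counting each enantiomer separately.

The six octahedral sites form three mutually perpendicular trans pairs.
There are 2 geometric isomers: I trans; I cis.
Each arrangement has an internal mirror plane or centre of symmetry, so none is chiral.

2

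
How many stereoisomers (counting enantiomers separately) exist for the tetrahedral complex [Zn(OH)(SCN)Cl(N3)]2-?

2

In a tetrahedral complex all four positions are equivalent and every pair of ligands is adjacent — there is no cis/trans distinction.
Only one geometric arrangement is possible; it has no improper symmetry element, so it exists as a pair of enantiomers (2 stereoisomers).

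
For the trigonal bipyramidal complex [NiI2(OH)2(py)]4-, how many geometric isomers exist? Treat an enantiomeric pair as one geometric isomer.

A trigonal bipyramid has two axial and three equatorial sites, which are chemically inequivalent.
Placing the ligands in turn and identifying arrangements related by rotation or reflection leaves 5 distinct geometric isomers.

5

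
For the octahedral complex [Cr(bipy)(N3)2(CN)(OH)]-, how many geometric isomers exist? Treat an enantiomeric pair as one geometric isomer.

4

The six octahedral sites form three mutually perpendicular trans pairs.
Each bipy is bidentate and must span two cis positions.
There are 4 geometric isomers: N3 cis (3 arrangements, 2 chiral); N3 trans.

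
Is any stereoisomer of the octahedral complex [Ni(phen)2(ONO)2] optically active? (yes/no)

yes

The six octahedral sites form three mutually perpendicular trans pairs.
Each phen is bidentate and must span two cis positions.
Systematic placement gives 2 geometric isomers: ONO trans; ONO cis (chiral).
One of these lacks any improper symmetry element and so occurs as an enantiomeric pair, giving 2 + 1 = 3 stereoisomers in total.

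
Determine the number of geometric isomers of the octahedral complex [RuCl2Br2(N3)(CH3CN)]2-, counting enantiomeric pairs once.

6

There are 6 geometric isomers: Cl cis, Br trans; Cl trans, Br trans; Cl cis, Br cis (3 arrangements, 2 chiral); Cl trans, Br cis.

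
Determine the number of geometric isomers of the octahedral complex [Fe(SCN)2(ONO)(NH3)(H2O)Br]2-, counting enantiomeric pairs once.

Exhaustive case analysis gives 9 geometric isomers.

9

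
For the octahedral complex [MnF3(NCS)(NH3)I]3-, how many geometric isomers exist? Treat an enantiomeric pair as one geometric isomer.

In an octahedral complex each vertex has one trans partner and four cis neighbours.
There are 4 geometric isomers: F mer (3 arrangements); F fac (chiral).

4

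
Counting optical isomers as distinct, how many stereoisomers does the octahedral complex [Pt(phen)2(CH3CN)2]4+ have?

The six octahedral sites form three mutually perpendicular trans pairs.
Each phen is bidentate and must span two cis positions.
Working through the distinct placements yields 2 geometric isomers: CH3CN trans; CH3CN cis (chiral).
One of these lacks any improper symmetry element and so occurs as an enantiomeric pair, giving 2 + 1 = 3 stereoisomers in total.

3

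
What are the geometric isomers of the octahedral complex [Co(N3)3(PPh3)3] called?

fac and mer

In an octahedral complex each vertex has one trans partner and four cis neighbours.
Working through the distinct placements yields 2 geometric isomers: N3 mer; N3 fac.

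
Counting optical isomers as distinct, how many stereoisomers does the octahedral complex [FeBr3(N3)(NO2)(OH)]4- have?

An octahedron has six vertices in three trans pairs; every non-trans pair is cis.
There are 4 geometric isomers: Br mer (3 arrangements); Br fac (chiral).
One of these lacks any improper symmetry element and so occurs as an enantiomeric pair, giving 4 + 1 = 5 stereoisomers in total.

5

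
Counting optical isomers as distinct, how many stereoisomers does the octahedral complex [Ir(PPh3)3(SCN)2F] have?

3

The six octahedral sites form three mutually perpendicular trans pairs.
Working through the distinct placements yields 3 geometric isomers: PPh3 mer, SCN trans; PPh3 fac, SCN cis; PPh3 mer, SCN cis.
Each arrangement has an internal mirror plane or centre of symmetry, so none is chiral.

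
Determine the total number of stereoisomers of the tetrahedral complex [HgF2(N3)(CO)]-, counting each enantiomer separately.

1

Only one geometric arrangement is possible.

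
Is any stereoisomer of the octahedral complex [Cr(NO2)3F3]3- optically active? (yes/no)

no

The six octahedral sites form three mutually perpendicular trans pairs.
Systematic placement gives 2 geometric isomers: NO2 mer; NO2 fac.
Each arrangement has an internal mirror plane or centre of symmetry, so none is chiral.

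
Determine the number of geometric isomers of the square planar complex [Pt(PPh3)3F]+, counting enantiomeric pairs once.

A square has two trans pairs of vertices; adjacent vertices are cis.
Only one geometric arrangement is possible.

1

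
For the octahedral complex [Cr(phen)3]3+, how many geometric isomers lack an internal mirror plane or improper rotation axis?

Each phen is bidentate and must span two cis positions.
Only one geometric arrangement is possible; it has no improper symmetry element, so it exists as a pair of enantiomers (2 stereoisomers).

1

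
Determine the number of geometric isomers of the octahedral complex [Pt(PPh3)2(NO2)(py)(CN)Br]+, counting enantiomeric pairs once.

9

In an octahedral complex each vertex has one trans partner and four cis neighbours.
Systematic enumeration (placing each ligand type in turn and discarding arrangements equivalent by rotation or reflection) gives 9 geometric isomers.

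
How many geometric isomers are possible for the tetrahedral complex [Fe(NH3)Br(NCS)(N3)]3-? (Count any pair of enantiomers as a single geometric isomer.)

1

In a tetrahedral complex all four positions are equivalent and every pair of ligands is adjacent — there is no cis/trans distinction.
Only one geometric arrangement is possible; it has no improper symmetry element, so it exists as a pair of enantiomers (2 stereoisomers).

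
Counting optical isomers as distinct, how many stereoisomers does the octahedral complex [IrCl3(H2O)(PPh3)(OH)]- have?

The six octahedral sites form three mutually perpendicular trans pairs.
Systematic placement gives 4 geometric isomers: Cl mer (3 arrangements); Cl fac (chiral).
One of these lacks any improper symmetry element and so occurs as an enantiomeric pair, giving 4 + 1 = 5 stereoisomers in total.

5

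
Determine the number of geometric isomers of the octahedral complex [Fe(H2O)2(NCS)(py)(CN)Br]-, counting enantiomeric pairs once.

9

The six octahedral sites form three mutually perpendicular trans pairs.
Exhaustive case analysis gives 9 geometric isomers.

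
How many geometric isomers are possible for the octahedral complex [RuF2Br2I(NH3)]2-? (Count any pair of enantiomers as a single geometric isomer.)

An octahedron has six vertices in three trans pairs; every non-trans pair is cis.
There are 6 geometric isomers: F trans, Br trans; F cis, Br trans; F cis, Br cis (3 arrangements, 2 chiral); F trans, Br cis.

6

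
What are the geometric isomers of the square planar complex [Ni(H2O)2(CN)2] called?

cis and trans

Systematic placement gives 2 geometric isomers: H2O cis; H2O trans.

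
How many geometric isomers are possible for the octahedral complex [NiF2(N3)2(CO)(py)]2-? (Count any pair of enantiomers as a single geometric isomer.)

6

In an octahedral complex each vertex has one trans partner and four cis neighbours.
The distinct arrangements are (6 in all): F cis, N3 cis (3 arrangements, 2 chiral); F cis, N3 trans; F trans, N3 cis; F trans, N3 trans.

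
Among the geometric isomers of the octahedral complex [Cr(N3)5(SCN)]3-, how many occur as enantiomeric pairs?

The six octahedral sites form three mutually perpendicular trans pairs.
Only one geometric arrangement is possible.

0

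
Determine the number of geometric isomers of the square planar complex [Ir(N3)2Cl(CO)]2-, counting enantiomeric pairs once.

In a square planar complex each vertex has one trans partner and two cis neighbours.
There are 2 geometric isomers: N3 cis; N3 trans.

2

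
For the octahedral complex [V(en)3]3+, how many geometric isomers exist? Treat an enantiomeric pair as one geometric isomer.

Each en is bidentate and must span two cis positions.
Only one geometric arrangement is possible; it has no improper symmetry element, so it exists as a pair of enantiomers (2 stereoisomers).

1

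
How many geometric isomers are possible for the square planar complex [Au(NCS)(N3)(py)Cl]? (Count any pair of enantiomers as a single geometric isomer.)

In a square planar complex each vertex has one trans partner and two cis neighbours.
Working through the distinct placements yields 3 geometric isomers: (Cl/NCS trans, N3/py trans); (Cl/py trans, N3/NCS trans); (Cl/N3 trans, NCS/py trans).

3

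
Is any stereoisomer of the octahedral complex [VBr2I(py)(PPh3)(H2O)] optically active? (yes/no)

In an octahedral complex each vertex has one trans partner and four cis neighbours.
Systematic enumeration (placing each ligand type in turn and discarding arrangements equivalent by rotation or reflection) gives 9 geometric isomers.
Of these, 6 lack any improper symmetry element and so occur as enantiomeric pairs, giving 9 + 6 = 15 stereoisomers in total.

yes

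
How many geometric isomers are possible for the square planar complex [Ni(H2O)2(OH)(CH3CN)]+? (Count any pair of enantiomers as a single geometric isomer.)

Working through the distinct placements yields 2 geometric isomers: H2O cis; H2O trans.

2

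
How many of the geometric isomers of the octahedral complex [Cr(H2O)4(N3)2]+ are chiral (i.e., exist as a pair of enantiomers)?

0

The six octahedral sites form three mutually perpendicular trans pairs.
Systematic placement gives 2 geometric isomers: N3 trans; N3 cis.
Each arrangement has an internal mirror plane or centre of symmetry, so none is chiral.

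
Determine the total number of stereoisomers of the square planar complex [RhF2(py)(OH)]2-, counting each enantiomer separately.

There are 2 geometric isomers: F cis; F trans.
Each arrangement has an internal mirror plane or centre of symmetry, so none is chiral.

2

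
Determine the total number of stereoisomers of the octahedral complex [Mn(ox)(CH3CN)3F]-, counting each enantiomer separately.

The six octahedral sites form three mutually perpendicular trans pairs.
Each ox is bidentate and must span two cis positions.
Working through the distinct placements yields 2 geometric isomers: CH3CN mer; CH3CN fac.
Each arrangement has an internal mirror plane or centre of symmetry, so none is chiral.

2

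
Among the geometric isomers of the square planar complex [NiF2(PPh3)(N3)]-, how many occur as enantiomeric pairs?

A square has two trans pairs of vertices; adjacent vertices are cis.
Working through the distinct placements yields 2 geometric isomers: F cis; F trans.
Each arrangement has an internal mirror plane or centre of symmetry, so none is chiral.

0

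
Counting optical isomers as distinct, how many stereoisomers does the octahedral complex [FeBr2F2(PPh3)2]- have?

In an octahedral complex each vertex has one trans partner and four cis neighbours.
Systematic placement gives 5 geometric isomers: Br trans, F trans, PPh3 trans; Br trans, F cis, PPh3 cis; Br cis, F cis, PPh3 trans; Br cis, F cis, PPh3 cis (chiral); Br cis, F trans, PPh3 cis.
One of these lacks any improper symmetry element and so occurs as an enantiomeric pair, giving 5 + 1 = 6 stereoisomers in total.

6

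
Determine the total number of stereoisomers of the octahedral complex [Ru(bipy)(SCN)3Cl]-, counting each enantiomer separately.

An octahedron has six vertices in three trans pairs; every non-trans pair is cis.
Each bipy is bidentate and must span two cis positions.
There are 2 geometric isomers: SCN fac; SCN mer.
Each arrangement has an internal mirror plane or centre of symmetry, so none is chiral.

2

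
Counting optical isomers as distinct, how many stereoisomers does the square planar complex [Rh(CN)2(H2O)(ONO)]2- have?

A square has two trans pairs of vertices; adjacent vertices are cis.
The distinct arrangements are (2 in all): CN cis; CN trans.
Each arrangement has an internal mirror plane or centre of symmetry, so none is chiral.

2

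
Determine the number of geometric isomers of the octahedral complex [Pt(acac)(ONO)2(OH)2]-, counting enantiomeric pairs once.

In an octahedral complex each vertex has one trans partner and four cis neighbours.
Each acac is bidentate and must span two cis positions.
The distinct arrangements are (3 in all): ONO cis, OH trans; ONO cis, OH cis (chiral); ONO trans, OH cis.

3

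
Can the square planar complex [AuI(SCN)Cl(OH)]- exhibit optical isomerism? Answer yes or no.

no

In a square planar complex each vertex has one trans partner and two cis neighbours.
Working through the distinct placements yields 3 geometric isomers: (Cl/OH trans, I/SCN trans); (Cl/SCN trans, I/OH trans); (Cl/I trans, OH/SCN trans).
Each arrangement has an internal mirror plane or centre of symmetry, so none is chiral.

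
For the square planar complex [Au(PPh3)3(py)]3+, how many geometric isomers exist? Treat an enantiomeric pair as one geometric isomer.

1

In a square planar complex each vertex has one trans partner and two cis neighbours.
Only one geometric arrangement is possible.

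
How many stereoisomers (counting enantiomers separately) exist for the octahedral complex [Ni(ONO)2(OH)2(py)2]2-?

6

In an octahedral complex each vertex has one trans partner and four cis neighbours.
Systematic placement gives 5 geometric isomers: ONO trans, OH trans, py trans; ONO cis, OH trans, py cis; ONO cis, OH cis, py trans; ONO cis, OH cis, py cis (chiral); ONO trans, OH cis, py cis.
One of these lacks any improper symmetry element and so occurs as an enantiomeric pair, giving 5 + 1 = 6 stereoisomers in total.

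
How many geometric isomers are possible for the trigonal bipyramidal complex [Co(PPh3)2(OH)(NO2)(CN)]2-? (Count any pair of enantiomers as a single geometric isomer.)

7

A trigonal bipyramid has two axial and three equatorial sites, which are chemically inequivalent.
Systematic enumeration (placing each ligand type in turn and discarding arrangements equivalent by rotation or reflection) gives 7 geometric isomers.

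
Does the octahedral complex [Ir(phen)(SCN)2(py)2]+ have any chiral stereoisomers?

In an octahedral complex each vertex has one trans partner and four cis neighbours.
Each phen is bidentate and must span two cis positions.
There are 3 geometric isomers: SCN trans, py cis; SCN cis, py trans; SCN cis, py cis (chiral).
One of these lacks any improper symmetry element and so occurs as an enantiomeric pair, giving 3 + 1 = 4 stereoisomers in total.

yes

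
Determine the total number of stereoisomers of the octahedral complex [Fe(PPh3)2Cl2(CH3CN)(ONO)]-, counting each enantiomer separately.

8

In an octahedral complex each vertex has one trans partner and four cis neighbours.
There are 6 geometric isomers: PPh3 trans, Cl cis; PPh3 cis, Cl cis (3 arrangements, 2 chiral); PPh3 trans, Cl trans; PPh3 cis, Cl trans.
Of these, 2 lack any improper symmetry element and so occur as enantiomeric pairs, giving 6 + 2 = 8 stereoisomers in total.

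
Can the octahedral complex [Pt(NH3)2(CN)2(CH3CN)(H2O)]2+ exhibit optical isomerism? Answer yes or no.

yes

An octahedron has six vertices in three trans pairs; every non-trans pair is cis.
The distinct arrangements are (6 in all): NH3 trans, CN cis; NH3 cis, CN cis (3 arrangements, 2 chiral); NH3 trans, CN trans; NH3 cis, CN trans.
Of these, 2 lack any improper symmetry element and so occur as enantiomeric pairs, giving 6 + 2 = 8 stereoisomers in total.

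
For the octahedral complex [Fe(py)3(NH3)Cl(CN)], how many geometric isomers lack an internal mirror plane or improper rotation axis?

1

Systematic placement gives 4 geometric isomers: py mer (3 arrangements); py fac (chiral).
One of these lacks any improper symmetry element and so occurs as an enantiomeric pair, giving 4 + 1 = 5 stereoisomers in total.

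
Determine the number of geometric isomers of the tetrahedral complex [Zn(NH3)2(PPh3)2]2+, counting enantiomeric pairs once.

All four vertices of a tetrahedron are equivalent and mutually adjacent, so cis/trans isomerism cannot arise.
Only one geometric arrangement is possible.

1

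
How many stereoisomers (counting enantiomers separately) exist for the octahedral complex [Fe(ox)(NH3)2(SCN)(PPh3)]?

6

In an octahedral complex each vertex has one trans partner and four cis neighbours.
Each ox is bidentate and must span two cis positions.
Systematic placement gives 4 geometric isomers: NH3 trans; NH3 cis (3 arrangements, 2 chiral).
Of these, 2 lack any improper symmetry element and so occur as enantiomeric pairs, giving 4 + 2 = 6 stereoisomers in total.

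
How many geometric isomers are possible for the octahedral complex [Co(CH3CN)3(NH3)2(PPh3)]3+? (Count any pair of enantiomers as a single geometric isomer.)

3

In an octahedral complex each vertex has one trans partner and four cis neighbours.
There are 3 geometric isomers: CH3CN mer, NH3 cis; CH3CN mer, NH3 trans; CH3CN fac, NH3 cis.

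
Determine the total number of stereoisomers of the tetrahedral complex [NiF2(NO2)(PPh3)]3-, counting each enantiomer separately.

1

All four vertices of a tetrahedron are equivalent and mutually adjacent, so cis/trans isomerism cannot arise.
Only one geometric arrangement is possible.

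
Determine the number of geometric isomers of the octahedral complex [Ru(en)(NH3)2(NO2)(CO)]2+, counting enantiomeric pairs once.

The six octahedral sites form three mutually perpendicular trans pairs.
Each en is bidentate and must span two cis positions.
Systematic placement gives 4 geometric isomers: NH3 cis (3 arrangements, 2 chiral); NH3 trans.

4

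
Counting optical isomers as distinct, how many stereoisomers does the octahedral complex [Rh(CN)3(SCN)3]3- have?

2

An octahedron has six vertices in three trans pairs; every non-trans pair is cis.
Working through the distinct placements yields 2 geometric isomers: CN mer; CN fac.
Each arrangement has an internal mirror plane or centre of symmetry, so none is chiral.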